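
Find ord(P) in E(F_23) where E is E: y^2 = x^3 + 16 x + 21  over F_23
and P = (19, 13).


Compute successive multiples of P until we hit O:
  1P = (19, 13)
  2P = (21, 21)
  3P = (22, 21)
  4P = (7, 19)
  5P = (3, 2)
  6P = (3, 21)
  7P = (7, 4)
  8P = (22, 2)
  ... (continuing to 11P)
  11P = O

ord(P) = 11


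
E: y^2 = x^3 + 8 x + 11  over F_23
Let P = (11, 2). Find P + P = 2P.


Doubling: s = (3 x1^2 + a) / (2 y1)
s = (3*11^2 + 8) / (2*2) mod 23 = 18
x3 = s^2 - 2 x1 mod 23 = 18^2 - 2*11 = 3
y3 = s (x1 - x3) - y1 mod 23 = 18 * (11 - 3) - 2 = 4

2P = (3, 4)


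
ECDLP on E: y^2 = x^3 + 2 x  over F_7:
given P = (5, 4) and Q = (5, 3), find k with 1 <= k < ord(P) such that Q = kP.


Enumerate multiples of P until we hit Q = (5, 3):
  1P = (5, 4)
  2P = (4, 3)
  3P = (6, 2)
  4P = (0, 0)
  5P = (6, 5)
  6P = (4, 4)
  7P = (5, 3)
Match found at i = 7.

k = 7


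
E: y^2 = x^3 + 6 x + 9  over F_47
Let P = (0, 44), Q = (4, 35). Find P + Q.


P != Q, so use the chord formula.
s = (y2 - y1) / (x2 - x1) = (38) / (4) mod 47 = 33
x3 = s^2 - x1 - x2 mod 47 = 33^2 - 0 - 4 = 4
y3 = s (x1 - x3) - y1 mod 47 = 33 * (0 - 4) - 44 = 12

P + Q = (4, 12)


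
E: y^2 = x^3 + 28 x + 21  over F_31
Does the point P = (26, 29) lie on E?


Check whether y^2 = x^3 + 28 x + 21 (mod 31) for (x, y) = (26, 29).
LHS: y^2 = 29^2 mod 31 = 4
RHS: x^3 + 28 x + 21 = 26^3 + 28*26 + 21 mod 31 = 4
LHS = RHS

Yes, on the curve


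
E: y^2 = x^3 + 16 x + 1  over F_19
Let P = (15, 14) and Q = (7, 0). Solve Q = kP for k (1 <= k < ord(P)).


Enumerate multiples of P until we hit Q = (7, 0):
  1P = (15, 14)
  2P = (14, 10)
  3P = (6, 3)
  4P = (7, 0)
Match found at i = 4.

k = 4


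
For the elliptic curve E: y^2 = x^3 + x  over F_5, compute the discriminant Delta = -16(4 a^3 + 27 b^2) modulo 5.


4 a^3 + 27 b^2 = 4*1^3 + 27*0^2 = 4 + 0 = 4
Delta = -16 * (4) = -64
Delta mod 5 = 1

Delta = 1 (mod 5)


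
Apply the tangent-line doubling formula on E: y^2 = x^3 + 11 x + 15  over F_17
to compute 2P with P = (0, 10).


Doubling: s = (3 x1^2 + a) / (2 y1)
s = (3*0^2 + 11) / (2*10) mod 17 = 15
x3 = s^2 - 2 x1 mod 17 = 15^2 - 2*0 = 4
y3 = s (x1 - x3) - y1 mod 17 = 15 * (0 - 4) - 10 = 15

2P = (4, 15)


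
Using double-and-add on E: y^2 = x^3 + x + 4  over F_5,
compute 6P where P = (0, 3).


k = 6 = 110_2 (binary, LSB first: 011)
Double-and-add from P = (0, 3):
  bit 0 = 0: acc unchanged = O
  bit 1 = 1: acc = O + (1, 1) = (1, 1)
  bit 2 = 1: acc = (1, 1) + (2, 2) = (3, 2)

6P = (3, 2)


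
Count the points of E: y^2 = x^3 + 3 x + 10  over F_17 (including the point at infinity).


For each x in F_17, count y with y^2 = x^3 + 3 x + 10 mod 17:
  x = 4: RHS = 1, y in [1, 16]  -> 2 point(s)
  x = 7: RHS = 0, y in [0]  -> 1 point(s)
  x = 8: RHS = 2, y in [6, 11]  -> 2 point(s)
  x = 9: RHS = 1, y in [1, 16]  -> 2 point(s)
  x = 13: RHS = 2, y in [6, 11]  -> 2 point(s)
  x = 14: RHS = 8, y in [5, 12]  -> 2 point(s)
  x = 15: RHS = 13, y in [8, 9]  -> 2 point(s)
Affine points: 13. Add the point at infinity: total = 14.

#E(F_17) = 14


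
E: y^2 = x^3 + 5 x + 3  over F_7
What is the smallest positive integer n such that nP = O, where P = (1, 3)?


Compute successive multiples of P until we hit O:
  1P = (1, 3)
  2P = (6, 2)
  3P = (2, 0)
  4P = (6, 5)
  5P = (1, 4)
  6P = O

ord(P) = 6


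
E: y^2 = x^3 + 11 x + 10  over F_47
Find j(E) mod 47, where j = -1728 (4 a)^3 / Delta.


Delta = -16(4 a^3 + 27 b^2) mod 47 = 20
-1728 * (4 a)^3 = -1728 * (4*11)^3 mod 47 = 32
j = 32 * 20^(-1) mod 47 = 11

j = 11 (mod 47)


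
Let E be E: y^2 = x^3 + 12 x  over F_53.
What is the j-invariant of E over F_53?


Delta = -16(4 a^3 + 27 b^2) mod 53 = 19
-1728 * (4 a)^3 = -1728 * (4*12)^3 mod 53 = 25
j = 25 * 19^(-1) mod 53 = 32

j = 32 (mod 53)


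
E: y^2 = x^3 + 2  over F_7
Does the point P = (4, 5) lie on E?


Check whether y^2 = x^3 + 0 x + 2 (mod 7) for (x, y) = (4, 5).
LHS: y^2 = 5^2 mod 7 = 4
RHS: x^3 + 0 x + 2 = 4^3 + 0*4 + 2 mod 7 = 3
LHS != RHS

No, not on the curve


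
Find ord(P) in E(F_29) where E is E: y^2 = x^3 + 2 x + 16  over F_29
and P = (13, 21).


Compute successive multiples of P until we hit O:
  1P = (13, 21)
  2P = (4, 28)
  3P = (28, 10)
  4P = (8, 14)
  5P = (3, 22)
  6P = (22, 6)
  7P = (0, 25)
  8P = (7, 24)
  ... (continuing to 39P)
  39P = O

ord(P) = 39


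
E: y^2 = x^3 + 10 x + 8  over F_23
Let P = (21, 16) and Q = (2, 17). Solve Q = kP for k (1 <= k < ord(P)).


Enumerate multiples of P until we hit Q = (2, 17):
  1P = (21, 16)
  2P = (6, 13)
  3P = (8, 5)
  4P = (12, 4)
  5P = (2, 17)
Match found at i = 5.

k = 5


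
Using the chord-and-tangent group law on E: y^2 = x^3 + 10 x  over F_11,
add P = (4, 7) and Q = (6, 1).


P != Q, so use the chord formula.
s = (y2 - y1) / (x2 - x1) = (5) / (2) mod 11 = 8
x3 = s^2 - x1 - x2 mod 11 = 8^2 - 4 - 6 = 10
y3 = s (x1 - x3) - y1 mod 11 = 8 * (4 - 10) - 7 = 0

P + Q = (10, 0)


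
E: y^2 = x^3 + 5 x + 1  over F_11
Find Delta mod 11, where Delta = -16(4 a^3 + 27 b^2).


4 a^3 + 27 b^2 = 4*5^3 + 27*1^2 = 500 + 27 = 527
Delta = -16 * (527) = -8432
Delta mod 11 = 5

Delta = 5 (mod 11)


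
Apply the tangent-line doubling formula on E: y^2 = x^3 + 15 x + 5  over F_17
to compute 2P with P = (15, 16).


Doubling: s = (3 x1^2 + a) / (2 y1)
s = (3*15^2 + 15) / (2*16) mod 17 = 12
x3 = s^2 - 2 x1 mod 17 = 12^2 - 2*15 = 12
y3 = s (x1 - x3) - y1 mod 17 = 12 * (15 - 12) - 16 = 3

2P = (12, 3)


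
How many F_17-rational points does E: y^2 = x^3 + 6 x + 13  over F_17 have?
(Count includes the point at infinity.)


For each x in F_17, count y with y^2 = x^3 + 6 x + 13 mod 17:
  x = 0: RHS = 13, y in [8, 9]  -> 2 point(s)
  x = 2: RHS = 16, y in [4, 13]  -> 2 point(s)
  x = 4: RHS = 16, y in [4, 13]  -> 2 point(s)
  x = 5: RHS = 15, y in [7, 10]  -> 2 point(s)
  x = 10: RHS = 2, y in [6, 11]  -> 2 point(s)
  x = 11: RHS = 16, y in [4, 13]  -> 2 point(s)
  x = 14: RHS = 2, y in [6, 11]  -> 2 point(s)
Affine points: 14. Add the point at infinity: total = 15.

#E(F_17) = 15


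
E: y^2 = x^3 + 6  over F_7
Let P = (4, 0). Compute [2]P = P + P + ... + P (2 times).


k = 2 = 10_2 (binary, LSB first: 01)
Double-and-add from P = (4, 0):
  bit 0 = 0: acc unchanged = O
  bit 1 = 1: acc = O + O = O

2P = O


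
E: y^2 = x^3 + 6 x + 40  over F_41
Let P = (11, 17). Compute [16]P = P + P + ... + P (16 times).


k = 16 = 10000_2 (binary, LSB first: 00001)
Double-and-add from P = (11, 17):
  bit 0 = 0: acc unchanged = O
  bit 1 = 0: acc unchanged = O
  bit 2 = 0: acc unchanged = O
  bit 3 = 0: acc unchanged = O
  bit 4 = 1: acc = O + (31, 28) = (31, 28)

16P = (31, 28)


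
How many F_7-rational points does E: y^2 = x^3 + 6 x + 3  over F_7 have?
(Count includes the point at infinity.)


For each x in F_7, count y with y^2 = x^3 + 6 x + 3 mod 7:
  x = 2: RHS = 2, y in [3, 4]  -> 2 point(s)
  x = 4: RHS = 0, y in [0]  -> 1 point(s)
  x = 5: RHS = 4, y in [2, 5]  -> 2 point(s)
Affine points: 5. Add the point at infinity: total = 6.

#E(F_7) = 6


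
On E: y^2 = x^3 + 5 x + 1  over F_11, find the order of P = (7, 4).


Compute successive multiples of P until we hit O:
  1P = (7, 4)
  2P = (6, 4)
  3P = (9, 7)
  4P = (0, 1)
  5P = (8, 5)
  6P = (8, 6)
  7P = (0, 10)
  8P = (9, 4)
  ... (continuing to 11P)
  11P = O

ord(P) = 11


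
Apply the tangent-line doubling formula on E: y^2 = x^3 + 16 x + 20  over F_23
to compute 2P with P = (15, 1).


Doubling: s = (3 x1^2 + a) / (2 y1)
s = (3*15^2 + 16) / (2*1) mod 23 = 12
x3 = s^2 - 2 x1 mod 23 = 12^2 - 2*15 = 22
y3 = s (x1 - x3) - y1 mod 23 = 12 * (15 - 22) - 1 = 7

2P = (22, 7)


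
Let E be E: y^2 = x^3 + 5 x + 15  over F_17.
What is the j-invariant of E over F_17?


Delta = -16(4 a^3 + 27 b^2) mod 17 = 13
-1728 * (4 a)^3 = -1728 * (4*5)^3 mod 17 = 9
j = 9 * 13^(-1) mod 17 = 2

j = 2 (mod 17)


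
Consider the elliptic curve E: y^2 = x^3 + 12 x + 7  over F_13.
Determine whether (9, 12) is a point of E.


Check whether y^2 = x^3 + 12 x + 7 (mod 13) for (x, y) = (9, 12).
LHS: y^2 = 12^2 mod 13 = 1
RHS: x^3 + 12 x + 7 = 9^3 + 12*9 + 7 mod 13 = 12
LHS != RHS

No, not on the curve


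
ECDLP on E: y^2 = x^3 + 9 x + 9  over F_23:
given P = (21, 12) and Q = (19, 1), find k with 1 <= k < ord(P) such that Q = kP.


Enumerate multiples of P until we hit Q = (19, 1):
  1P = (21, 12)
  2P = (8, 8)
  3P = (19, 1)
Match found at i = 3.

k = 3


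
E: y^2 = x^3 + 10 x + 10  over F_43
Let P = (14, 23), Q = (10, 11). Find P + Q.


P != Q, so use the chord formula.
s = (y2 - y1) / (x2 - x1) = (31) / (39) mod 43 = 3
x3 = s^2 - x1 - x2 mod 43 = 3^2 - 14 - 10 = 28
y3 = s (x1 - x3) - y1 mod 43 = 3 * (14 - 28) - 23 = 21

P + Q = (28, 21)


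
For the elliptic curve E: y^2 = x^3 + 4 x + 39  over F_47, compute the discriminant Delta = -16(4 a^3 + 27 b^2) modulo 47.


4 a^3 + 27 b^2 = 4*4^3 + 27*39^2 = 256 + 41067 = 41323
Delta = -16 * (41323) = -661168
Delta mod 47 = 28

Delta = 28 (mod 47)


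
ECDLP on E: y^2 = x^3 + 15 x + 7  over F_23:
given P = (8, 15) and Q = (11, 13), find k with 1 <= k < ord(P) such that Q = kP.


Enumerate multiples of P until we hit Q = (11, 13):
  1P = (8, 15)
  2P = (7, 8)
  3P = (11, 10)
  4P = (17, 0)
  5P = (11, 13)
Match found at i = 5.

k = 5


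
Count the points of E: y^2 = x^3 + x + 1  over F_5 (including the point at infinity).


For each x in F_5, count y with y^2 = x^3 + 1 x + 1 mod 5:
  x = 0: RHS = 1, y in [1, 4]  -> 2 point(s)
  x = 2: RHS = 1, y in [1, 4]  -> 2 point(s)
  x = 3: RHS = 1, y in [1, 4]  -> 2 point(s)
  x = 4: RHS = 4, y in [2, 3]  -> 2 point(s)
Affine points: 8. Add the point at infinity: total = 9.

#E(F_5) = 9


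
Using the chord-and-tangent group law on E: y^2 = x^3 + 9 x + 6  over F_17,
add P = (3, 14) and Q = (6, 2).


P != Q, so use the chord formula.
s = (y2 - y1) / (x2 - x1) = (5) / (3) mod 17 = 13
x3 = s^2 - x1 - x2 mod 17 = 13^2 - 3 - 6 = 7
y3 = s (x1 - x3) - y1 mod 17 = 13 * (3 - 7) - 14 = 2

P + Q = (7, 2)


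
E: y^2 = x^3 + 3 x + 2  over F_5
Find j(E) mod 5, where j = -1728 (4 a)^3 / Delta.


Delta = -16(4 a^3 + 27 b^2) mod 5 = 4
-1728 * (4 a)^3 = -1728 * (4*3)^3 mod 5 = 1
j = 1 * 4^(-1) mod 5 = 4

j = 4 (mod 5)


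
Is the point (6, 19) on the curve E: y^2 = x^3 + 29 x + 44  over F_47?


Check whether y^2 = x^3 + 29 x + 44 (mod 47) for (x, y) = (6, 19).
LHS: y^2 = 19^2 mod 47 = 32
RHS: x^3 + 29 x + 44 = 6^3 + 29*6 + 44 mod 47 = 11
LHS != RHS

No, not on the curve


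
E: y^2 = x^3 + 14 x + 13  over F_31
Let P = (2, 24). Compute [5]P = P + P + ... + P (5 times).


k = 5 = 101_2 (binary, LSB first: 101)
Double-and-add from P = (2, 24):
  bit 0 = 1: acc = O + (2, 24) = (2, 24)
  bit 1 = 0: acc unchanged = (2, 24)
  bit 2 = 1: acc = (2, 24) + (17, 7) = (21, 12)

5P = (21, 12)


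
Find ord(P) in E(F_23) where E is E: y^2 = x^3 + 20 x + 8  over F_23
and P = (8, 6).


Compute successive multiples of P until we hit O:
  1P = (8, 6)
  2P = (15, 16)
  3P = (18, 6)
  4P = (20, 17)
  5P = (19, 5)
  6P = (0, 10)
  7P = (21, 12)
  8P = (10, 9)
  ... (continuing to 31P)
  31P = O

ord(P) = 31


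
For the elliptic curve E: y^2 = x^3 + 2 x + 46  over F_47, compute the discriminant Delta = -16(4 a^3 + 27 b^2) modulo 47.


4 a^3 + 27 b^2 = 4*2^3 + 27*46^2 = 32 + 57132 = 57164
Delta = -16 * (57164) = -914624
Delta mod 47 = 43

Delta = 43 (mod 47)


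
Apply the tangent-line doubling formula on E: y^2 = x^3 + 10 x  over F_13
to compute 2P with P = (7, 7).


Doubling: s = (3 x1^2 + a) / (2 y1)
s = (3*7^2 + 10) / (2*7) mod 13 = 1
x3 = s^2 - 2 x1 mod 13 = 1^2 - 2*7 = 0
y3 = s (x1 - x3) - y1 mod 13 = 1 * (7 - 0) - 7 = 0

2P = (0, 0)


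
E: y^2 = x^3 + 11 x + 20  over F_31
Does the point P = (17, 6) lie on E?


Check whether y^2 = x^3 + 11 x + 20 (mod 31) for (x, y) = (17, 6).
LHS: y^2 = 6^2 mod 31 = 5
RHS: x^3 + 11 x + 20 = 17^3 + 11*17 + 20 mod 31 = 5
LHS = RHS

Yes, on the curve


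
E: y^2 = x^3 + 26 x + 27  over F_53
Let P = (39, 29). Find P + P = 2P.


Doubling: s = (3 x1^2 + a) / (2 y1)
s = (3*39^2 + 26) / (2*29) mod 53 = 38
x3 = s^2 - 2 x1 mod 53 = 38^2 - 2*39 = 41
y3 = s (x1 - x3) - y1 mod 53 = 38 * (39 - 41) - 29 = 1

2P = (41, 1)


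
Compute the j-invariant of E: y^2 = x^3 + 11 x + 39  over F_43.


Delta = -16(4 a^3 + 27 b^2) mod 43 = 10
-1728 * (4 a)^3 = -1728 * (4*11)^3 mod 43 = 35
j = 35 * 10^(-1) mod 43 = 25

j = 25 (mod 43)


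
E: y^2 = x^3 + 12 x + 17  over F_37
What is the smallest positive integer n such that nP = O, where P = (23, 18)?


Compute successive multiples of P until we hit O:
  1P = (23, 18)
  2P = (18, 16)
  3P = (8, 25)
  4P = (10, 8)
  5P = (7, 0)
  6P = (10, 29)
  7P = (8, 12)
  8P = (18, 21)
  ... (continuing to 10P)
  10P = O

ord(P) = 10


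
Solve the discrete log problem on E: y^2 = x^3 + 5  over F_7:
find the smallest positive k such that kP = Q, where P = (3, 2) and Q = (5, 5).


Enumerate multiples of P until we hit Q = (5, 5):
  1P = (3, 2)
  2P = (5, 2)
  3P = (6, 5)
  4P = (6, 2)
  5P = (5, 5)
Match found at i = 5.

k = 5


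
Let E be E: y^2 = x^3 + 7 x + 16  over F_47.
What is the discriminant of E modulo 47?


4 a^3 + 27 b^2 = 4*7^3 + 27*16^2 = 1372 + 6912 = 8284
Delta = -16 * (8284) = -132544
Delta mod 47 = 43

Delta = 43 (mod 47)


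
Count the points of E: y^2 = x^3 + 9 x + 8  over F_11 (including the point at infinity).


For each x in F_11, count y with y^2 = x^3 + 9 x + 8 mod 11:
  x = 2: RHS = 1, y in [1, 10]  -> 2 point(s)
  x = 4: RHS = 9, y in [3, 8]  -> 2 point(s)
  x = 6: RHS = 3, y in [5, 6]  -> 2 point(s)
  x = 8: RHS = 9, y in [3, 8]  -> 2 point(s)
  x = 9: RHS = 4, y in [2, 9]  -> 2 point(s)
  x = 10: RHS = 9, y in [3, 8]  -> 2 point(s)
Affine points: 12. Add the point at infinity: total = 13.

#E(F_11) = 13


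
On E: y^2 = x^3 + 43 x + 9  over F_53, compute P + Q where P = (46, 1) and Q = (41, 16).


P != Q, so use the chord formula.
s = (y2 - y1) / (x2 - x1) = (15) / (48) mod 53 = 50
x3 = s^2 - x1 - x2 mod 53 = 50^2 - 46 - 41 = 28
y3 = s (x1 - x3) - y1 mod 53 = 50 * (46 - 28) - 1 = 51

P + Q = (28, 51)


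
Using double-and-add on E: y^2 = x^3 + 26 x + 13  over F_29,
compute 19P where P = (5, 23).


k = 19 = 10011_2 (binary, LSB first: 11001)
Double-and-add from P = (5, 23):
  bit 0 = 1: acc = O + (5, 23) = (5, 23)
  bit 1 = 1: acc = (5, 23) + (26, 16) = (11, 8)
  bit 2 = 0: acc unchanged = (11, 8)
  bit 3 = 0: acc unchanged = (11, 8)
  bit 4 = 1: acc = (11, 8) + (18, 7) = (16, 1)

19P = (16, 1)


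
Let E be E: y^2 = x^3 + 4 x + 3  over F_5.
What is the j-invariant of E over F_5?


Delta = -16(4 a^3 + 27 b^2) mod 5 = 1
-1728 * (4 a)^3 = -1728 * (4*4)^3 mod 5 = 2
j = 2 * 1^(-1) mod 5 = 2

j = 2 (mod 5)


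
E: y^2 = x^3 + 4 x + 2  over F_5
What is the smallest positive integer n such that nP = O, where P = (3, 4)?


Compute successive multiples of P until we hit O:
  1P = (3, 4)
  2P = (3, 1)
  3P = O

ord(P) = 3


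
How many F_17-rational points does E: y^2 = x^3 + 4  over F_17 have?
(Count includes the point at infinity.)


For each x in F_17, count y with y^2 = x^3 + 0 x + 4 mod 17:
  x = 0: RHS = 4, y in [2, 15]  -> 2 point(s)
  x = 4: RHS = 0, y in [0]  -> 1 point(s)
  x = 6: RHS = 16, y in [4, 13]  -> 2 point(s)
  x = 9: RHS = 2, y in [6, 11]  -> 2 point(s)
  x = 10: RHS = 1, y in [1, 16]  -> 2 point(s)
  x = 11: RHS = 9, y in [3, 14]  -> 2 point(s)
  x = 12: RHS = 15, y in [7, 10]  -> 2 point(s)
  x = 13: RHS = 8, y in [5, 12]  -> 2 point(s)
  x = 15: RHS = 13, y in [8, 9]  -> 2 point(s)
Affine points: 17. Add the point at infinity: total = 18.

#E(F_17) = 18


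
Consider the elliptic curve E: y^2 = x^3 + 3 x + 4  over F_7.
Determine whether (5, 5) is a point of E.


Check whether y^2 = x^3 + 3 x + 4 (mod 7) for (x, y) = (5, 5).
LHS: y^2 = 5^2 mod 7 = 4
RHS: x^3 + 3 x + 4 = 5^3 + 3*5 + 4 mod 7 = 4
LHS = RHS

Yes, on the curve


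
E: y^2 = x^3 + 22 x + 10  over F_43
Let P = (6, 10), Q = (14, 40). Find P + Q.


P != Q, so use the chord formula.
s = (y2 - y1) / (x2 - x1) = (30) / (8) mod 43 = 36
x3 = s^2 - x1 - x2 mod 43 = 36^2 - 6 - 14 = 29
y3 = s (x1 - x3) - y1 mod 43 = 36 * (6 - 29) - 10 = 22

P + Q = (29, 22)


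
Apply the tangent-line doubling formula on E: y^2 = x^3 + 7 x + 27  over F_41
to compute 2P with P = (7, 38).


Doubling: s = (3 x1^2 + a) / (2 y1)
s = (3*7^2 + 7) / (2*38) mod 41 = 29
x3 = s^2 - 2 x1 mod 41 = 29^2 - 2*7 = 7
y3 = s (x1 - x3) - y1 mod 41 = 29 * (7 - 7) - 38 = 3

2P = (7, 3)


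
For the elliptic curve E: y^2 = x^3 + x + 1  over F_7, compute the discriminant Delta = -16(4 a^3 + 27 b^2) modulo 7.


4 a^3 + 27 b^2 = 4*1^3 + 27*1^2 = 4 + 27 = 31
Delta = -16 * (31) = -496
Delta mod 7 = 1

Delta = 1 (mod 7)


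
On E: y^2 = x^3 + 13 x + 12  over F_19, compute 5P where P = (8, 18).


k = 5 = 101_2 (binary, LSB first: 101)
Double-and-add from P = (8, 18):
  bit 0 = 1: acc = O + (8, 18) = (8, 18)
  bit 1 = 0: acc unchanged = (8, 18)
  bit 2 = 1: acc = (8, 18) + (11, 17) = (17, 4)

5P = (17, 4)


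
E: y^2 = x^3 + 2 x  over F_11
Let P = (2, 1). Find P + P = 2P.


Doubling: s = (3 x1^2 + a) / (2 y1)
s = (3*2^2 + 2) / (2*1) mod 11 = 7
x3 = s^2 - 2 x1 mod 11 = 7^2 - 2*2 = 1
y3 = s (x1 - x3) - y1 mod 11 = 7 * (2 - 1) - 1 = 6

2P = (1, 6)


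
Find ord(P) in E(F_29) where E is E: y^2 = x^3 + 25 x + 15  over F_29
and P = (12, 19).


Compute successive multiples of P until we hit O:
  1P = (12, 19)
  2P = (21, 17)
  3P = (5, 2)
  4P = (25, 24)
  5P = (16, 4)
  6P = (6, 2)
  7P = (15, 16)
  8P = (3, 1)
  ... (continuing to 24P)
  24P = O

ord(P) = 24


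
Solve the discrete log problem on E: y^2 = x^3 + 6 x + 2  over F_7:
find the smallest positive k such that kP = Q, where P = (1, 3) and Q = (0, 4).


Enumerate multiples of P until we hit Q = (0, 4):
  1P = (1, 3)
  2P = (2, 6)
  3P = (6, 3)
  4P = (0, 4)
Match found at i = 4.

k = 4


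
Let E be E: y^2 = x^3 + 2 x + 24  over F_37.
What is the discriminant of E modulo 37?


4 a^3 + 27 b^2 = 4*2^3 + 27*24^2 = 32 + 15552 = 15584
Delta = -16 * (15584) = -249344
Delta mod 37 = 36

Delta = 36 (mod 37)


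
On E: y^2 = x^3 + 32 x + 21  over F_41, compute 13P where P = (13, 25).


k = 13 = 1101_2 (binary, LSB first: 1011)
Double-and-add from P = (13, 25):
  bit 0 = 1: acc = O + (13, 25) = (13, 25)
  bit 1 = 0: acc unchanged = (13, 25)
  bit 2 = 1: acc = (13, 25) + (38, 12) = (11, 33)
  bit 3 = 1: acc = (11, 33) + (4, 34) = (21, 27)

13P = (21, 27)


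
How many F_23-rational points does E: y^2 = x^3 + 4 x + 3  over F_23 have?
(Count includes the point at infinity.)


For each x in F_23, count y with y^2 = x^3 + 4 x + 3 mod 23:
  x = 0: RHS = 3, y in [7, 16]  -> 2 point(s)
  x = 1: RHS = 8, y in [10, 13]  -> 2 point(s)
  x = 6: RHS = 13, y in [6, 17]  -> 2 point(s)
  x = 7: RHS = 6, y in [11, 12]  -> 2 point(s)
  x = 8: RHS = 18, y in [8, 15]  -> 2 point(s)
  x = 9: RHS = 9, y in [3, 20]  -> 2 point(s)
  x = 10: RHS = 8, y in [10, 13]  -> 2 point(s)
  x = 12: RHS = 8, y in [10, 13]  -> 2 point(s)
  x = 16: RHS = 0, y in [0]  -> 1 point(s)
  x = 17: RHS = 16, y in [4, 19]  -> 2 point(s)
Affine points: 19. Add the point at infinity: total = 20.

#E(F_23) = 20


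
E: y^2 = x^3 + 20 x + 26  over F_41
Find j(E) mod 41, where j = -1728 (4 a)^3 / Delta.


Delta = -16(4 a^3 + 27 b^2) mod 41 = 19
-1728 * (4 a)^3 = -1728 * (4*20)^3 mod 41 = 7
j = 7 * 19^(-1) mod 41 = 9

j = 9 (mod 41)


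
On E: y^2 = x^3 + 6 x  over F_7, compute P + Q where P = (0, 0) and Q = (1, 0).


P != Q, so use the chord formula.
s = (y2 - y1) / (x2 - x1) = (0) / (1) mod 7 = 0
x3 = s^2 - x1 - x2 mod 7 = 0^2 - 0 - 1 = 6
y3 = s (x1 - x3) - y1 mod 7 = 0 * (0 - 6) - 0 = 0

P + Q = (6, 0)


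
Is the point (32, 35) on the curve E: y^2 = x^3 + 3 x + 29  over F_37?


Check whether y^2 = x^3 + 3 x + 29 (mod 37) for (x, y) = (32, 35).
LHS: y^2 = 35^2 mod 37 = 4
RHS: x^3 + 3 x + 29 = 32^3 + 3*32 + 29 mod 37 = 0
LHS != RHS

No, not on the curve


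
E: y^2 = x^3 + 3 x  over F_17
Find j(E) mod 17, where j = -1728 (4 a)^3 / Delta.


Delta = -16(4 a^3 + 27 b^2) mod 17 = 6
-1728 * (4 a)^3 = -1728 * (4*3)^3 mod 17 = 15
j = 15 * 6^(-1) mod 17 = 11

j = 11 (mod 17)


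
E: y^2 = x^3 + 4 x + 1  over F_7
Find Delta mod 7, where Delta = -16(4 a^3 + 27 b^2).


4 a^3 + 27 b^2 = 4*4^3 + 27*1^2 = 256 + 27 = 283
Delta = -16 * (283) = -4528
Delta mod 7 = 1

Delta = 1 (mod 7)


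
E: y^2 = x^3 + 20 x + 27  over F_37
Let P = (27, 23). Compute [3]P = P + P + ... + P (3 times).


k = 3 = 11_2 (binary, LSB first: 11)
Double-and-add from P = (27, 23):
  bit 0 = 1: acc = O + (27, 23) = (27, 23)
  bit 1 = 1: acc = (27, 23) + (23, 0) = (27, 14)

3P = (27, 14)


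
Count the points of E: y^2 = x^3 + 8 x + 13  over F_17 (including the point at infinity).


For each x in F_17, count y with y^2 = x^3 + 8 x + 13 mod 17:
  x = 0: RHS = 13, y in [8, 9]  -> 2 point(s)
  x = 3: RHS = 13, y in [8, 9]  -> 2 point(s)
  x = 5: RHS = 8, y in [5, 12]  -> 2 point(s)
  x = 7: RHS = 4, y in [2, 15]  -> 2 point(s)
  x = 9: RHS = 15, y in [7, 10]  -> 2 point(s)
  x = 11: RHS = 4, y in [2, 15]  -> 2 point(s)
  x = 12: RHS = 1, y in [1, 16]  -> 2 point(s)
  x = 13: RHS = 2, y in [6, 11]  -> 2 point(s)
  x = 14: RHS = 13, y in [8, 9]  -> 2 point(s)
  x = 16: RHS = 4, y in [2, 15]  -> 2 point(s)
Affine points: 20. Add the point at infinity: total = 21.

#E(F_17) = 21


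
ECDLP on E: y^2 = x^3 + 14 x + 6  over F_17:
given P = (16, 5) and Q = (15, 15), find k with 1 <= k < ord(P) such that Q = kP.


Enumerate multiples of P until we hit Q = (15, 15):
  1P = (16, 5)
  2P = (2, 12)
  3P = (12, 10)
  4P = (15, 15)
Match found at i = 4.

k = 4


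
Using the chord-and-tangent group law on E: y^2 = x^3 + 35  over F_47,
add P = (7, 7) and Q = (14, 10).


P != Q, so use the chord formula.
s = (y2 - y1) / (x2 - x1) = (3) / (7) mod 47 = 34
x3 = s^2 - x1 - x2 mod 47 = 34^2 - 7 - 14 = 7
y3 = s (x1 - x3) - y1 mod 47 = 34 * (7 - 7) - 7 = 40

P + Q = (7, 40)


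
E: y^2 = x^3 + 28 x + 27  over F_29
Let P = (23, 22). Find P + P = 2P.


Doubling: s = (3 x1^2 + a) / (2 y1)
s = (3*23^2 + 28) / (2*22) mod 29 = 11
x3 = s^2 - 2 x1 mod 29 = 11^2 - 2*23 = 17
y3 = s (x1 - x3) - y1 mod 29 = 11 * (23 - 17) - 22 = 15

2P = (17, 15)


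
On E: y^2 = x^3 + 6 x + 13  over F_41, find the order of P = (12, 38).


Compute successive multiples of P until we hit O:
  1P = (12, 38)
  2P = (16, 8)
  3P = (18, 7)
  4P = (32, 38)
  5P = (38, 3)
  6P = (1, 15)
  7P = (30, 25)
  8P = (8, 32)
  ... (continuing to 34P)
  34P = O

ord(P) = 34


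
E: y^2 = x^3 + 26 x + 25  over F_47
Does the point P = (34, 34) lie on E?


Check whether y^2 = x^3 + 26 x + 25 (mod 47) for (x, y) = (34, 34).
LHS: y^2 = 34^2 mod 47 = 28
RHS: x^3 + 26 x + 25 = 34^3 + 26*34 + 25 mod 47 = 28
LHS = RHS

Yes, on the curve


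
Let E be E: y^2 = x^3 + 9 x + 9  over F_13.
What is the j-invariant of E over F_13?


Delta = -16(4 a^3 + 27 b^2) mod 13 = 5
-1728 * (4 a)^3 = -1728 * (4*9)^3 mod 13 = 12
j = 12 * 5^(-1) mod 13 = 5

j = 5 (mod 13)


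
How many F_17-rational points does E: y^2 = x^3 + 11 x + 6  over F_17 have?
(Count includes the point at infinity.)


For each x in F_17, count y with y^2 = x^3 + 11 x + 6 mod 17:
  x = 1: RHS = 1, y in [1, 16]  -> 2 point(s)
  x = 2: RHS = 2, y in [6, 11]  -> 2 point(s)
  x = 3: RHS = 15, y in [7, 10]  -> 2 point(s)
  x = 5: RHS = 16, y in [4, 13]  -> 2 point(s)
  x = 6: RHS = 16, y in [4, 13]  -> 2 point(s)
  x = 7: RHS = 1, y in [1, 16]  -> 2 point(s)
  x = 9: RHS = 1, y in [1, 16]  -> 2 point(s)
  x = 11: RHS = 13, y in [8, 9]  -> 2 point(s)
  x = 12: RHS = 13, y in [8, 9]  -> 2 point(s)
  x = 13: RHS = 0, y in [0]  -> 1 point(s)
Affine points: 19. Add the point at infinity: total = 20.

#E(F_17) = 20


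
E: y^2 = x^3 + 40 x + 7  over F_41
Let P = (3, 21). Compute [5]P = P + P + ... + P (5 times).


k = 5 = 101_2 (binary, LSB first: 101)
Double-and-add from P = (3, 21):
  bit 0 = 1: acc = O + (3, 21) = (3, 21)
  bit 1 = 0: acc unchanged = (3, 21)
  bit 2 = 1: acc = (3, 21) + (18, 9) = (19, 0)

5P = (19, 0)


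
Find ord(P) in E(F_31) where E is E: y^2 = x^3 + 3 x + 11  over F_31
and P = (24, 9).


Compute successive multiples of P until we hit O:
  1P = (24, 9)
  2P = (18, 10)
  3P = (14, 10)
  4P = (2, 26)
  5P = (30, 21)
  6P = (12, 15)
  7P = (3, 27)
  8P = (6, 11)
  ... (continuing to 37P)
  37P = O

ord(P) = 37


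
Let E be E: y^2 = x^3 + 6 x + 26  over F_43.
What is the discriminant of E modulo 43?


4 a^3 + 27 b^2 = 4*6^3 + 27*26^2 = 864 + 18252 = 19116
Delta = -16 * (19116) = -305856
Delta mod 43 = 3

Delta = 3 (mod 43)


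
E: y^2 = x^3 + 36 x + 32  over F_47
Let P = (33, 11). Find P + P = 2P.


Doubling: s = (3 x1^2 + a) / (2 y1)
s = (3*33^2 + 36) / (2*11) mod 47 = 7
x3 = s^2 - 2 x1 mod 47 = 7^2 - 2*33 = 30
y3 = s (x1 - x3) - y1 mod 47 = 7 * (33 - 30) - 11 = 10

2P = (30, 10)


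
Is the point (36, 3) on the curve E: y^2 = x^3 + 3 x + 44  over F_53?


Check whether y^2 = x^3 + 3 x + 44 (mod 53) for (x, y) = (36, 3).
LHS: y^2 = 3^2 mod 53 = 9
RHS: x^3 + 3 x + 44 = 36^3 + 3*36 + 44 mod 53 = 9
LHS = RHS

Yes, on the curve


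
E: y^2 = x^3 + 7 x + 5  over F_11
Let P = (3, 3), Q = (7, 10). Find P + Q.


P != Q, so use the chord formula.
s = (y2 - y1) / (x2 - x1) = (7) / (4) mod 11 = 10
x3 = s^2 - x1 - x2 mod 11 = 10^2 - 3 - 7 = 2
y3 = s (x1 - x3) - y1 mod 11 = 10 * (3 - 2) - 3 = 7

P + Q = (2, 7)


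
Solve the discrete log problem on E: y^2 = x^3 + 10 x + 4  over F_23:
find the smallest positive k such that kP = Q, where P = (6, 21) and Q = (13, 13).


Enumerate multiples of P until we hit Q = (13, 13):
  1P = (6, 21)
  2P = (13, 13)
Match found at i = 2.

k = 2


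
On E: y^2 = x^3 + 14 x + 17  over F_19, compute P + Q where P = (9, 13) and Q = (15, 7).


P != Q, so use the chord formula.
s = (y2 - y1) / (x2 - x1) = (13) / (6) mod 19 = 18
x3 = s^2 - x1 - x2 mod 19 = 18^2 - 9 - 15 = 15
y3 = s (x1 - x3) - y1 mod 19 = 18 * (9 - 15) - 13 = 12

P + Q = (15, 12)


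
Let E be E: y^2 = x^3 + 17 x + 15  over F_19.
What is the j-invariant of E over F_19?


Delta = -16(4 a^3 + 27 b^2) mod 19 = 3
-1728 * (4 a)^3 = -1728 * (4*17)^3 mod 19 = 1
j = 1 * 3^(-1) mod 19 = 13

j = 13 (mod 19)


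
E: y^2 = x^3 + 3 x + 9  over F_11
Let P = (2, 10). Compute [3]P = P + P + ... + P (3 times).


k = 3 = 11_2 (binary, LSB first: 11)
Double-and-add from P = (2, 10):
  bit 0 = 1: acc = O + (2, 10) = (2, 10)
  bit 1 = 1: acc = (2, 10) + (0, 8) = (10, 4)

3P = (10, 4)


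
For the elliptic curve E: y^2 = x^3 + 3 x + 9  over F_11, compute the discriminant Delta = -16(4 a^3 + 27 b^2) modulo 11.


4 a^3 + 27 b^2 = 4*3^3 + 27*9^2 = 108 + 2187 = 2295
Delta = -16 * (2295) = -36720
Delta mod 11 = 9

Delta = 9 (mod 11)


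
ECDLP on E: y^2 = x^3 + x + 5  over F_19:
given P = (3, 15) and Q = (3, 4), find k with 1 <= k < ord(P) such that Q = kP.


Enumerate multiples of P until we hit Q = (3, 4):
  1P = (3, 15)
  2P = (11, 13)
  3P = (11, 6)
  4P = (3, 4)
Match found at i = 4.

k = 4


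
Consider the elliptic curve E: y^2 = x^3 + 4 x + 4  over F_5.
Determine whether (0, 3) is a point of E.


Check whether y^2 = x^3 + 4 x + 4 (mod 5) for (x, y) = (0, 3).
LHS: y^2 = 3^2 mod 5 = 4
RHS: x^3 + 4 x + 4 = 0^3 + 4*0 + 4 mod 5 = 4
LHS = RHS

Yes, on the curve


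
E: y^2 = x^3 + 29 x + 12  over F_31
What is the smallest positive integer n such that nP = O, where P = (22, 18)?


Compute successive multiples of P until we hit O:
  1P = (22, 18)
  2P = (15, 28)
  3P = (3, 8)
  4P = (11, 9)
  5P = (2, 4)
  6P = (14, 0)
  7P = (2, 27)
  8P = (11, 22)
  ... (continuing to 12P)
  12P = O

ord(P) = 12


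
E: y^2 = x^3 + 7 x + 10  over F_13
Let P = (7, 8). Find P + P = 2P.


Doubling: s = (3 x1^2 + a) / (2 y1)
s = (3*7^2 + 7) / (2*8) mod 13 = 8
x3 = s^2 - 2 x1 mod 13 = 8^2 - 2*7 = 11
y3 = s (x1 - x3) - y1 mod 13 = 8 * (7 - 11) - 8 = 12

2P = (11, 12)


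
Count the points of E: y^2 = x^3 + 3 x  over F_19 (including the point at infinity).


For each x in F_19, count y with y^2 = x^3 + 3 x + 0 mod 19:
  x = 0: RHS = 0, y in [0]  -> 1 point(s)
  x = 1: RHS = 4, y in [2, 17]  -> 2 point(s)
  x = 3: RHS = 17, y in [6, 13]  -> 2 point(s)
  x = 4: RHS = 0, y in [0]  -> 1 point(s)
  x = 5: RHS = 7, y in [8, 11]  -> 2 point(s)
  x = 6: RHS = 6, y in [5, 14]  -> 2 point(s)
  x = 8: RHS = 4, y in [2, 17]  -> 2 point(s)
  x = 10: RHS = 4, y in [2, 17]  -> 2 point(s)
  x = 12: RHS = 16, y in [4, 15]  -> 2 point(s)
  x = 15: RHS = 0, y in [0]  -> 1 point(s)
  x = 17: RHS = 5, y in [9, 10]  -> 2 point(s)
Affine points: 19. Add the point at infinity: total = 20.

#E(F_19) = 20


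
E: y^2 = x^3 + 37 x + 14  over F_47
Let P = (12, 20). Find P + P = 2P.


Doubling: s = (3 x1^2 + a) / (2 y1)
s = (3*12^2 + 37) / (2*20) mod 47 = 27
x3 = s^2 - 2 x1 mod 47 = 27^2 - 2*12 = 0
y3 = s (x1 - x3) - y1 mod 47 = 27 * (12 - 0) - 20 = 22

2P = (0, 22)


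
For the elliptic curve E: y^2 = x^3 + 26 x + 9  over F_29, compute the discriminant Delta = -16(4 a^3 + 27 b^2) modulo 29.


4 a^3 + 27 b^2 = 4*26^3 + 27*9^2 = 70304 + 2187 = 72491
Delta = -16 * (72491) = -1159856
Delta mod 29 = 28

Delta = 28 (mod 29)


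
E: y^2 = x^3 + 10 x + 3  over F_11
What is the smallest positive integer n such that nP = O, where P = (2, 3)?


Compute successive multiples of P until we hit O:
  1P = (2, 3)
  2P = (7, 8)
  3P = (3, 7)
  4P = (0, 5)
  5P = (10, 5)
  6P = (8, 1)
  7P = (6, 2)
  8P = (1, 5)
  ... (continuing to 17P)
  17P = O

ord(P) = 17


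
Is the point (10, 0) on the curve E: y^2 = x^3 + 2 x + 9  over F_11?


Check whether y^2 = x^3 + 2 x + 9 (mod 11) for (x, y) = (10, 0).
LHS: y^2 = 0^2 mod 11 = 0
RHS: x^3 + 2 x + 9 = 10^3 + 2*10 + 9 mod 11 = 6
LHS != RHS

No, not on the curve


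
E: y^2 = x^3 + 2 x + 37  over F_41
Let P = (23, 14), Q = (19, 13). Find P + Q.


P != Q, so use the chord formula.
s = (y2 - y1) / (x2 - x1) = (40) / (37) mod 41 = 31
x3 = s^2 - x1 - x2 mod 41 = 31^2 - 23 - 19 = 17
y3 = s (x1 - x3) - y1 mod 41 = 31 * (23 - 17) - 14 = 8

P + Q = (17, 8)


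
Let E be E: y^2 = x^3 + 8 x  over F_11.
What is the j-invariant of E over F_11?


Delta = -16(4 a^3 + 27 b^2) mod 11 = 1
-1728 * (4 a)^3 = -1728 * (4*8)^3 mod 11 = 1
j = 1 * 1^(-1) mod 11 = 1

j = 1 (mod 11)


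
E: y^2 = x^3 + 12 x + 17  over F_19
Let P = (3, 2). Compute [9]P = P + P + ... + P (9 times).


k = 9 = 1001_2 (binary, LSB first: 1001)
Double-and-add from P = (3, 2):
  bit 0 = 1: acc = O + (3, 2) = (3, 2)
  bit 1 = 0: acc unchanged = (3, 2)
  bit 2 = 0: acc unchanged = (3, 2)
  bit 3 = 1: acc = (3, 2) + (7, 11) = (1, 12)

9P = (1, 12)


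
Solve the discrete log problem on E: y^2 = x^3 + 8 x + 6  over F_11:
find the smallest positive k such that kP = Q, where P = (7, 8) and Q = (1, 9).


Enumerate multiples of P until we hit Q = (1, 9):
  1P = (7, 8)
  2P = (1, 2)
  3P = (4, 6)
  4P = (9, 9)
  5P = (9, 2)
  6P = (4, 5)
  7P = (1, 9)
Match found at i = 7.

k = 7


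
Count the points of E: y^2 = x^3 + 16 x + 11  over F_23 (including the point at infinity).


For each x in F_23, count y with y^2 = x^3 + 16 x + 11 mod 23:
  x = 4: RHS = 1, y in [1, 22]  -> 2 point(s)
  x = 5: RHS = 9, y in [3, 20]  -> 2 point(s)
  x = 6: RHS = 1, y in [1, 22]  -> 2 point(s)
  x = 7: RHS = 6, y in [11, 12]  -> 2 point(s)
  x = 11: RHS = 0, y in [0]  -> 1 point(s)
  x = 13: RHS = 1, y in [1, 22]  -> 2 point(s)
  x = 14: RHS = 12, y in [9, 14]  -> 2 point(s)
  x = 16: RHS = 16, y in [4, 19]  -> 2 point(s)
  x = 18: RHS = 13, y in [6, 17]  -> 2 point(s)
Affine points: 17. Add the point at infinity: total = 18.

#E(F_23) = 18


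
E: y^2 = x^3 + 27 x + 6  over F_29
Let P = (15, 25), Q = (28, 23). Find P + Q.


P != Q, so use the chord formula.
s = (y2 - y1) / (x2 - x1) = (27) / (13) mod 29 = 11
x3 = s^2 - x1 - x2 mod 29 = 11^2 - 15 - 28 = 20
y3 = s (x1 - x3) - y1 mod 29 = 11 * (15 - 20) - 25 = 7

P + Q = (20, 7)


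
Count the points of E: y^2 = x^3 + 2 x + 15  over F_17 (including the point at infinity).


For each x in F_17, count y with y^2 = x^3 + 2 x + 15 mod 17:
  x = 0: RHS = 15, y in [7, 10]  -> 2 point(s)
  x = 1: RHS = 1, y in [1, 16]  -> 2 point(s)
  x = 4: RHS = 2, y in [6, 11]  -> 2 point(s)
  x = 7: RHS = 15, y in [7, 10]  -> 2 point(s)
  x = 8: RHS = 16, y in [4, 13]  -> 2 point(s)
  x = 10: RHS = 15, y in [7, 10]  -> 2 point(s)
  x = 11: RHS = 8, y in [5, 12]  -> 2 point(s)
  x = 12: RHS = 16, y in [4, 13]  -> 2 point(s)
  x = 14: RHS = 16, y in [4, 13]  -> 2 point(s)
Affine points: 18. Add the point at infinity: total = 19.

#E(F_17) = 19


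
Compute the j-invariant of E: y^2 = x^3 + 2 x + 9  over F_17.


Delta = -16(4 a^3 + 27 b^2) mod 17 = 9
-1728 * (4 a)^3 = -1728 * (4*2)^3 mod 17 = 12
j = 12 * 9^(-1) mod 17 = 7

j = 7 (mod 17)


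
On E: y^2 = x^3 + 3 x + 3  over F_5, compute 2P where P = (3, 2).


Doubling: s = (3 x1^2 + a) / (2 y1)
s = (3*3^2 + 3) / (2*2) mod 5 = 0
x3 = s^2 - 2 x1 mod 5 = 0^2 - 2*3 = 4
y3 = s (x1 - x3) - y1 mod 5 = 0 * (3 - 4) - 2 = 3

2P = (4, 3)


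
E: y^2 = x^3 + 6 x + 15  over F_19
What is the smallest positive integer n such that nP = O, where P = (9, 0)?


Compute successive multiples of P until we hit O:
  1P = (9, 0)
  2P = O

ord(P) = 2


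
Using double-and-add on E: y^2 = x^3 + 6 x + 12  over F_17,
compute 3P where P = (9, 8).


k = 3 = 11_2 (binary, LSB first: 11)
Double-and-add from P = (9, 8):
  bit 0 = 1: acc = O + (9, 8) = (9, 8)
  bit 1 = 1: acc = (9, 8) + (1, 6) = (6, 14)

3P = (6, 14)


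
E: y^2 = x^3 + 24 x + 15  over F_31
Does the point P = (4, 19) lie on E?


Check whether y^2 = x^3 + 24 x + 15 (mod 31) for (x, y) = (4, 19).
LHS: y^2 = 19^2 mod 31 = 20
RHS: x^3 + 24 x + 15 = 4^3 + 24*4 + 15 mod 31 = 20
LHS = RHS

Yes, on the curve


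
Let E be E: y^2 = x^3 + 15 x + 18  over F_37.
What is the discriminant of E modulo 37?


4 a^3 + 27 b^2 = 4*15^3 + 27*18^2 = 13500 + 8748 = 22248
Delta = -16 * (22248) = -355968
Delta mod 37 = 9

Delta = 9 (mod 37)


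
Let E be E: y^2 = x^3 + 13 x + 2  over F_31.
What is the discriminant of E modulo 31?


4 a^3 + 27 b^2 = 4*13^3 + 27*2^2 = 8788 + 108 = 8896
Delta = -16 * (8896) = -142336
Delta mod 31 = 16

Delta = 16 (mod 31)


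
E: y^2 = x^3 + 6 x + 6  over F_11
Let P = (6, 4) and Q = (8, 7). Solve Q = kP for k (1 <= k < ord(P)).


Enumerate multiples of P until we hit Q = (8, 7):
  1P = (6, 4)
  2P = (2, 9)
  3P = (8, 4)
  4P = (8, 7)
Match found at i = 4.

k = 4


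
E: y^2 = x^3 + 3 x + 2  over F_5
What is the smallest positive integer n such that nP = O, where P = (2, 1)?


Compute successive multiples of P until we hit O:
  1P = (2, 1)
  2P = (1, 4)
  3P = (1, 1)
  4P = (2, 4)
  5P = O

ord(P) = 5


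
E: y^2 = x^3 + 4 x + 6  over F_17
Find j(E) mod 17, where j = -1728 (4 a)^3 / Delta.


Delta = -16(4 a^3 + 27 b^2) mod 17 = 4
-1728 * (4 a)^3 = -1728 * (4*4)^3 mod 17 = 11
j = 11 * 4^(-1) mod 17 = 7

j = 7 (mod 17)


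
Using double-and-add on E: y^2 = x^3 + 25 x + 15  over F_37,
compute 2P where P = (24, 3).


k = 2 = 10_2 (binary, LSB first: 01)
Double-and-add from P = (24, 3):
  bit 0 = 0: acc unchanged = O
  bit 1 = 1: acc = O + (15, 18) = (15, 18)

2P = (15, 18)


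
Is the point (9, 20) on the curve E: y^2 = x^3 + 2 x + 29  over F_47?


Check whether y^2 = x^3 + 2 x + 29 (mod 47) for (x, y) = (9, 20).
LHS: y^2 = 20^2 mod 47 = 24
RHS: x^3 + 2 x + 29 = 9^3 + 2*9 + 29 mod 47 = 24
LHS = RHS

Yes, on the curve


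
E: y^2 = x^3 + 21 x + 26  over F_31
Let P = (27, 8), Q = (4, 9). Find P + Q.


P != Q, so use the chord formula.
s = (y2 - y1) / (x2 - x1) = (1) / (8) mod 31 = 4
x3 = s^2 - x1 - x2 mod 31 = 4^2 - 27 - 4 = 16
y3 = s (x1 - x3) - y1 mod 31 = 4 * (27 - 16) - 8 = 5

P + Q = (16, 5)


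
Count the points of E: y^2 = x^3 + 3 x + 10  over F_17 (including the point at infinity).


For each x in F_17, count y with y^2 = x^3 + 3 x + 10 mod 17:
  x = 4: RHS = 1, y in [1, 16]  -> 2 point(s)
  x = 7: RHS = 0, y in [0]  -> 1 point(s)
  x = 8: RHS = 2, y in [6, 11]  -> 2 point(s)
  x = 9: RHS = 1, y in [1, 16]  -> 2 point(s)
  x = 13: RHS = 2, y in [6, 11]  -> 2 point(s)
  x = 14: RHS = 8, y in [5, 12]  -> 2 point(s)
  x = 15: RHS = 13, y in [8, 9]  -> 2 point(s)
Affine points: 13. Add the point at infinity: total = 14.

#E(F_17) = 14


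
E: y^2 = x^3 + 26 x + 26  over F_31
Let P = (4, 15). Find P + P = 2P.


Doubling: s = (3 x1^2 + a) / (2 y1)
s = (3*4^2 + 26) / (2*15) mod 31 = 19
x3 = s^2 - 2 x1 mod 31 = 19^2 - 2*4 = 12
y3 = s (x1 - x3) - y1 mod 31 = 19 * (4 - 12) - 15 = 19

2P = (12, 19)


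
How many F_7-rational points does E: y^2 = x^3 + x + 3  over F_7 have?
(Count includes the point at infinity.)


For each x in F_7, count y with y^2 = x^3 + 1 x + 3 mod 7:
  x = 4: RHS = 1, y in [1, 6]  -> 2 point(s)
  x = 5: RHS = 0, y in [0]  -> 1 point(s)
  x = 6: RHS = 1, y in [1, 6]  -> 2 point(s)
Affine points: 5. Add the point at infinity: total = 6.

#E(F_7) = 6


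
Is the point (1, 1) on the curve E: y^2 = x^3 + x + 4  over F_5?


Check whether y^2 = x^3 + 1 x + 4 (mod 5) for (x, y) = (1, 1).
LHS: y^2 = 1^2 mod 5 = 1
RHS: x^3 + 1 x + 4 = 1^3 + 1*1 + 4 mod 5 = 1
LHS = RHS

Yes, on the curve


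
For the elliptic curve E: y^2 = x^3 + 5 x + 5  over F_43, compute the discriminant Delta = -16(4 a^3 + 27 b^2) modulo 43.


4 a^3 + 27 b^2 = 4*5^3 + 27*5^2 = 500 + 675 = 1175
Delta = -16 * (1175) = -18800
Delta mod 43 = 34

Delta = 34 (mod 43)


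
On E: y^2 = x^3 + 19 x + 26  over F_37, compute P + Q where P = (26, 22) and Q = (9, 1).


P != Q, so use the chord formula.
s = (y2 - y1) / (x2 - x1) = (16) / (20) mod 37 = 23
x3 = s^2 - x1 - x2 mod 37 = 23^2 - 26 - 9 = 13
y3 = s (x1 - x3) - y1 mod 37 = 23 * (26 - 13) - 22 = 18

P + Q = (13, 18)


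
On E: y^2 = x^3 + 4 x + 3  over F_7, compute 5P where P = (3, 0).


k = 5 = 101_2 (binary, LSB first: 101)
Double-and-add from P = (3, 0):
  bit 0 = 1: acc = O + (3, 0) = (3, 0)
  bit 1 = 0: acc unchanged = (3, 0)
  bit 2 = 1: acc = (3, 0) + O = (3, 0)

5P = (3, 0)


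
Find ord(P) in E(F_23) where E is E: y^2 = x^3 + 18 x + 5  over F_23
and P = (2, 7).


Compute successive multiples of P until we hit O:
  1P = (2, 7)
  2P = (2, 16)
  3P = O

ord(P) = 3


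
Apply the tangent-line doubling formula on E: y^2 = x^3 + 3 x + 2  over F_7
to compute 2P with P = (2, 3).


Doubling: s = (3 x1^2 + a) / (2 y1)
s = (3*2^2 + 3) / (2*3) mod 7 = 6
x3 = s^2 - 2 x1 mod 7 = 6^2 - 2*2 = 4
y3 = s (x1 - x3) - y1 mod 7 = 6 * (2 - 4) - 3 = 6

2P = (4, 6)


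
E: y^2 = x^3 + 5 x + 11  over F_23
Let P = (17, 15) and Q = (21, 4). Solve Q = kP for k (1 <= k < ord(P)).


Enumerate multiples of P until we hit Q = (21, 4):
  1P = (17, 15)
  2P = (21, 19)
  3P = (9, 16)
  4P = (6, 21)
  5P = (6, 2)
  6P = (9, 7)
  7P = (21, 4)
Match found at i = 7.

k = 7


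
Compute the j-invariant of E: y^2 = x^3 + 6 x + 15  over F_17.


Delta = -16(4 a^3 + 27 b^2) mod 17 = 3
-1728 * (4 a)^3 = -1728 * (4*6)^3 mod 17 = 1
j = 1 * 3^(-1) mod 17 = 6

j = 6 (mod 17)


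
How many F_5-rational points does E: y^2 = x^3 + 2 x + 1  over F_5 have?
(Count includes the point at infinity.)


For each x in F_5, count y with y^2 = x^3 + 2 x + 1 mod 5:
  x = 0: RHS = 1, y in [1, 4]  -> 2 point(s)
  x = 1: RHS = 4, y in [2, 3]  -> 2 point(s)
  x = 3: RHS = 4, y in [2, 3]  -> 2 point(s)
Affine points: 6. Add the point at infinity: total = 7.

#E(F_5) = 7


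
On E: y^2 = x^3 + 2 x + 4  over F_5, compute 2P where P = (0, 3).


Doubling: s = (3 x1^2 + a) / (2 y1)
s = (3*0^2 + 2) / (2*3) mod 5 = 2
x3 = s^2 - 2 x1 mod 5 = 2^2 - 2*0 = 4
y3 = s (x1 - x3) - y1 mod 5 = 2 * (0 - 4) - 3 = 4

2P = (4, 4)


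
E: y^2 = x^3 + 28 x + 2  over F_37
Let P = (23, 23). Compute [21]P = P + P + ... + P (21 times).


k = 21 = 10101_2 (binary, LSB first: 10101)
Double-and-add from P = (23, 23):
  bit 0 = 1: acc = O + (23, 23) = (23, 23)
  bit 1 = 0: acc unchanged = (23, 23)
  bit 2 = 1: acc = (23, 23) + (9, 13) = (4, 17)
  bit 3 = 0: acc unchanged = (4, 17)
  bit 4 = 1: acc = (4, 17) + (19, 17) = (14, 20)

21P = (14, 20)
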